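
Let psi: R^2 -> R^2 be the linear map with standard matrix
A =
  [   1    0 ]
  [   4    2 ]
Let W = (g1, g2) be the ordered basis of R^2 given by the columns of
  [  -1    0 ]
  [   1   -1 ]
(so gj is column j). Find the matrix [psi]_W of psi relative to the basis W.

Let P have columns g1, g2. Then [psi]_W = P^(-1) A P.
Here det P = 1, so P^(-1) is integer; computing A P first and then P^(-1)(A P) gives [[1, 0], [3, 2]].

[[1, 0], [3, 2]]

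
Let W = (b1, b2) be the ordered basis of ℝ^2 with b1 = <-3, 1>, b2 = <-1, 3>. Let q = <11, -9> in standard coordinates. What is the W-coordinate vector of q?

Write q = c_1 b1 + c_2 b2 and solve for the c_i.
System: -3c_1 - c_2 = 11, c_1 + 3c_2 = -9; solving gives c_1 = -3, c_2 = -2.
Check: -3b1 - 2b2 = <11, -9>.

<-3, -2>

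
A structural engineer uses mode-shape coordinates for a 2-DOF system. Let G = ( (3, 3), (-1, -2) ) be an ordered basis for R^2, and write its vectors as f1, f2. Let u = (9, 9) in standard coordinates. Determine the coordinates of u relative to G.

(3, 0)

Write u = c_1 f1 + c_2 f2 and solve for the c_i.
System: 3c_1 - c_2 = 9, 3c_1 - 2c_2 = 9; solving gives c_1 = 3, c_2 = 0.
Check: 3f1 + 0·f2 = (9, 9).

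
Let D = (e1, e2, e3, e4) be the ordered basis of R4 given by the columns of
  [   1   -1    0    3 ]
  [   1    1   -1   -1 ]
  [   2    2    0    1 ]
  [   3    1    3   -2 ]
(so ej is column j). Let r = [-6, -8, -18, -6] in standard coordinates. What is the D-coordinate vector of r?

[-4, -4, 2, -2]

Write r = c_1 e1 + ... + c_4 e4 and solve for the c_i.
Gaussian elimination on [M | r] yields c = (-4, -4, 2, -2).
Check: -4e1 - 4e2 + 2e3 - 2e4 = [-6, -8, -18, -6].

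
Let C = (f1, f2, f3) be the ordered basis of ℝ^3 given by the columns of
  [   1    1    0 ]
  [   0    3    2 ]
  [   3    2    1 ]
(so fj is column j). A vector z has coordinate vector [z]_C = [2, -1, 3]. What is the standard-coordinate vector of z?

By definition z = 2f1 - f2 + 3f3.
Summing componentwise gives [1, 3, 7].

[1, 3, 7]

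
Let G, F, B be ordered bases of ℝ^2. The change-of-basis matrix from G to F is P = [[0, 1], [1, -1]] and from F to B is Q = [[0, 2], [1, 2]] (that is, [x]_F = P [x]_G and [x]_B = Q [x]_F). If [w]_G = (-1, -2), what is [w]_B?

Composing the changes, [w]_B = Q P [w]_G.
Q P = [[2, -2], [2, -1]]; applying this to (-1, -2) gives (2, 0).

(2, 0)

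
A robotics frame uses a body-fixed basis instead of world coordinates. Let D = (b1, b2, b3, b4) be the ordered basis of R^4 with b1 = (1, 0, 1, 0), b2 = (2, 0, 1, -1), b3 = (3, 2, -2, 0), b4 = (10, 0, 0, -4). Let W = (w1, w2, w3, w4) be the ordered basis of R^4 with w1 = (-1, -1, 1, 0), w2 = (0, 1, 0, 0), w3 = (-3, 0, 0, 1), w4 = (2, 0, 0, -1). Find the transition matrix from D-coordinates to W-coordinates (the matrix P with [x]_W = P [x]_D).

[[1, 1, -2, 0], [1, 1, 0, 0], [-2, -1, -1, -2], [-2, 0, -1, 2]]

Let M have columns bj and N have columns wj. Then for every x, N [x]_W = x = M [x]_D, so P = N^(-1) M.
Since det N = -1, N^(-1) has integer entries; multiplying gives P = [[1, 1, -2, 0], [1, 1, 0, 0], [-2, -1, -1, -2], [-2, 0, -1, 2]].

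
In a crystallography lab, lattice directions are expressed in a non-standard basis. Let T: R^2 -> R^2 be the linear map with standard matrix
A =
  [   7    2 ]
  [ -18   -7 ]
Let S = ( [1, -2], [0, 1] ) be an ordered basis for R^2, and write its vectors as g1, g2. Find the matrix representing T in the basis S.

[[3, 2], [2, -3]]

The j-th column of [T]_S is [T(gj)]_S.
T(g1) = A g1 = [3, -4] = 3g1 + 2g2, so column 1 is [3, 2].
Repeating for g2 and assembling the columns gives [[3, 2], [2, -3]].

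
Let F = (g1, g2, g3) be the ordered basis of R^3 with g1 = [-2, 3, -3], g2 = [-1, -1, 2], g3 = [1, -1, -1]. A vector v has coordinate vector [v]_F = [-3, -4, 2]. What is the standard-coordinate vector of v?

[12, -7, -1]

By definition v = -3g1 - 4g2 + 2g3.
Summing componentwise gives [12, -7, -1].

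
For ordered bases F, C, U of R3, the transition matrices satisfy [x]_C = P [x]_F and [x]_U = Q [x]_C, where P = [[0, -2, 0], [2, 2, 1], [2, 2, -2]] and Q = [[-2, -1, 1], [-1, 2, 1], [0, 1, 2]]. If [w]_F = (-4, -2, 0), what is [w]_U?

(-8, -40, -36)

Apply P to get C-coordinates (4, -12, -12), then Q to get U-coordinates.
The result is [w]_U = (-8, -40, -36).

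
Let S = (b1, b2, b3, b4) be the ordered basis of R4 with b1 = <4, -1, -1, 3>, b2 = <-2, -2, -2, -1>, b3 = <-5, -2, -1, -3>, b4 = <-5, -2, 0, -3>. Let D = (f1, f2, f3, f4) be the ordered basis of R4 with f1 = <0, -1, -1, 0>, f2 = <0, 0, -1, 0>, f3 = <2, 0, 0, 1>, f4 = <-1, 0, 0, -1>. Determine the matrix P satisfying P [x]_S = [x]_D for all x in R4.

Take x = bj: its S-coordinates are the j-th standard unit vector, so P e_j — column j of P — equals [bj]_D.
b1 = f1 + 0·f2 + f3 - 2f4, giving column 1 = <1, 0, 1, -2>; repeating for each j gives P = [[1, 2, 2, 2], [0, 0, -1, -2], [1, -1, -2, -2], [-2, 0, 1, 1]].

[[1, 2, 2, 2], [0, 0, -1, -2], [1, -1, -2, -2], [-2, 0, 1, 1]]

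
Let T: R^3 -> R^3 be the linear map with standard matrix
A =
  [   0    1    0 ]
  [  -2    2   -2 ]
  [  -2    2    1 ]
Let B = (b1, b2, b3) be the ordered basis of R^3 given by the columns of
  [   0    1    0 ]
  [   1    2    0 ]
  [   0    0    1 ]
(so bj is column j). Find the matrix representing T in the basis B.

[[0, -2, -2], [1, 2, 0], [2, 2, 1]]

With P the matrix whose columns are b1, ..., b3, [T]_B = P^(-1) A P.
Column by column: T(b1) = A b1 = <1, 2, 2>; its B-coordinates <0, 1, 2> give column 1.
Continuing for each basis vector yields [T]_B = [[0, -2, -2], [1, 2, 0], [2, 2, 1]].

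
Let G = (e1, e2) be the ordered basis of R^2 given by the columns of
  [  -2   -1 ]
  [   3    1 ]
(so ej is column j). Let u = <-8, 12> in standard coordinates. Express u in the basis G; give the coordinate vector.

<4, 0>

[u]_G is the unique c with M c = u, where M has columns e1, e2.
System: -2c_1 - c_2 = -8, 3c_1 + c_2 = 12; solving gives c_1 = 4, c_2 = 0.
Check: 4e1 + 0·e2 = <-8, 12>.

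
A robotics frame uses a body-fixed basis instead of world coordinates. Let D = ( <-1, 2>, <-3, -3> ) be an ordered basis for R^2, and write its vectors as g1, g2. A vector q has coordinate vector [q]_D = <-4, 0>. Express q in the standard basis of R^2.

<4, -8>

By definition q = -4g1 + 0·g2.
Summing componentwise gives <4, -8>.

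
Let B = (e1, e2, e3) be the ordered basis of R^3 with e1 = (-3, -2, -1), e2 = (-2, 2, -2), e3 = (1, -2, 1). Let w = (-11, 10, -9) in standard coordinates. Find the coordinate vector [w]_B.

Write w = c_1 e1 + ... + c_3 e3 and solve for the c_i.
Solving this 3x3 system gives c = (1, 2, -4).
Check: e1 + 2e2 - 4e3 = (-11, 10, -9).

(1, 2, -4)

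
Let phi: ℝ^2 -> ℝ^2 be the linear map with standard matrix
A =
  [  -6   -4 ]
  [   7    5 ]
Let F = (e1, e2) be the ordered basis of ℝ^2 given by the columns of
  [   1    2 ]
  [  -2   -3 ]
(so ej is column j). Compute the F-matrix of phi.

[[0, 2], [1, -1]]

With P the matrix whose columns are e1, e2, [phi]_F = P^(-1) A P.
Column by column: phi(e1) = A e1 = <2, -3>; its F-coordinates <0, 1> give column 1.
Continuing for each basis vector yields [phi]_F = [[0, 2], [1, -1]].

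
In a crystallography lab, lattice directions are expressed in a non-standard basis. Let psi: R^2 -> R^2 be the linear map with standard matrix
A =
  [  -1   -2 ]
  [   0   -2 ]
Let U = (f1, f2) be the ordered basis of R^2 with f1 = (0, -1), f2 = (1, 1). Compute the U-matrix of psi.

With P the matrix whose columns are f1, f2, [psi]_U = P^(-1) A P.
Column by column: psi(f1) = A f1 = (2, 2); its U-coordinates (0, 2) give column 1.
Continuing for each basis vector yields [psi]_U = [[0, -1], [2, -3]].

[[0, -1], [2, -3]]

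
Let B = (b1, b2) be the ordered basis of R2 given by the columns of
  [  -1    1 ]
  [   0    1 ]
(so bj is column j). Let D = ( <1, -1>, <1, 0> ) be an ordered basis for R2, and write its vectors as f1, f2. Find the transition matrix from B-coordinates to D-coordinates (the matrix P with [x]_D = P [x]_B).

[[0, -1], [-1, 2]]

Column j of P is [bj]_D, since P maps B-coordinates to D-coordinates.
Expressing b1 in D: b1 = 0·f1 - f2, so column 1 of P is <0, -1>.
Doing the same for each bj gives P = [[0, -1], [-1, 2]].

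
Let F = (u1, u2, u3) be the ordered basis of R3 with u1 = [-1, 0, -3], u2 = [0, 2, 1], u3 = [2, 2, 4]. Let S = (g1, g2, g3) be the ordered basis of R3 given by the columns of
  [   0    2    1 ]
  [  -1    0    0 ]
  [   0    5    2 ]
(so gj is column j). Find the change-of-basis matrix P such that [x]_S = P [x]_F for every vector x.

Take x = uj: its F-coordinates are the j-th standard unit vector, so P e_j — column j of P — equals [uj]_S.
u1 = 0·g1 - g2 + g3, giving column 1 = [0, -1, 1]; repeating for each j gives P = [[0, -2, -2], [-1, 1, 0], [1, -2, 2]].

[[0, -2, -2], [-1, 1, 0], [1, -2, 2]]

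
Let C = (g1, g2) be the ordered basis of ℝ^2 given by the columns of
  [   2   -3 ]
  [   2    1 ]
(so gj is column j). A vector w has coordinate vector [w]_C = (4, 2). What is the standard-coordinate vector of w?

(2, 10)

The coordinates say w = 4g1 + 2g2; adding the scaled basis vectors gives (2, 10).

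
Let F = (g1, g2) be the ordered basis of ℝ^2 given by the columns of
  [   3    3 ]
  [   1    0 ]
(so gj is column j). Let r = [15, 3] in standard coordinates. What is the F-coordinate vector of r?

[3, 2]

[r]_F is the unique c with M c = r, where M has columns g1, g2.
System: 3c_1 + 3c_2 = 15, c_1 + 0c_2 = 3; solving gives c_1 = 3, c_2 = 2.
Check: 3g1 + 2g2 = [15, 3].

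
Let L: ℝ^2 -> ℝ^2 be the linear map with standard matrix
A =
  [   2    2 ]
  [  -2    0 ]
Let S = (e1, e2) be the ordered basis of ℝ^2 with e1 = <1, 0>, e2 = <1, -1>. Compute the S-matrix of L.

[[0, -2], [2, 2]]

The j-th column of [L]_S is [L(ej)]_S.
L(e1) = A e1 = <2, -2> = 0·e1 + 2e2, so column 1 is <0, 2>.
Repeating for e2 and assembling the columns gives [[0, -2], [2, 2]].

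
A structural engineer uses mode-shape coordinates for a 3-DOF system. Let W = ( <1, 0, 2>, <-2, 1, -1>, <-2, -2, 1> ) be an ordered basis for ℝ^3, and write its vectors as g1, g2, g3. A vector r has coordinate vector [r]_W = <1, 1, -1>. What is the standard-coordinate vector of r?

By definition r = g1 + g2 - g3.
Summing componentwise gives <1, 3, 0>.

<1, 3, 0>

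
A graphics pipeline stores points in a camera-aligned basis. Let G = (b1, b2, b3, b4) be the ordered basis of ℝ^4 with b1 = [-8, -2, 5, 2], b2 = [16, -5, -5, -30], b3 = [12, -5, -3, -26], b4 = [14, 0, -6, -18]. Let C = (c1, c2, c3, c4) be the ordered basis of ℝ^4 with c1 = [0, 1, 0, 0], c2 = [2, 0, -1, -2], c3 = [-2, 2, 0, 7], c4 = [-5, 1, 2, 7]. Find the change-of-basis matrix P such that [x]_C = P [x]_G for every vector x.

[[0, 1, 1, 2], [-1, 1, -1, 2], [-2, -2, -2, 0], [2, -2, -2, -2]]

Take x = bj: its G-coordinates are the j-th standard unit vector, so P e_j — column j of P — equals [bj]_C.
b1 = 0·c1 - c2 - 2c3 + 2c4, giving column 1 = [0, -1, -2, 2]; repeating for each j gives P = [[0, 1, 1, 2], [-1, 1, -1, 2], [-2, -2, -2, 0], [2, -2, -2, -2]].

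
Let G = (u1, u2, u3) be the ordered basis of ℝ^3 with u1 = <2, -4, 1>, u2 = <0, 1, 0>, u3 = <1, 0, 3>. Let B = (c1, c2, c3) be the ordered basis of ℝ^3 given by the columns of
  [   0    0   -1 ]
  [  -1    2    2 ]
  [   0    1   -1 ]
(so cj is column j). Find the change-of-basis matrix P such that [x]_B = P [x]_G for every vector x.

Let M have columns uj and N have columns cj. Then for every x, N [x]_B = x = M [x]_G, so P = N^(-1) M.
Since det N = 1, N^(-1) has integer entries; multiplying gives P = [[-2, -1, 2], [-1, 0, 2], [-2, 0, -1]].

[[-2, -1, 2], [-1, 0, 2], [-2, 0, -1]]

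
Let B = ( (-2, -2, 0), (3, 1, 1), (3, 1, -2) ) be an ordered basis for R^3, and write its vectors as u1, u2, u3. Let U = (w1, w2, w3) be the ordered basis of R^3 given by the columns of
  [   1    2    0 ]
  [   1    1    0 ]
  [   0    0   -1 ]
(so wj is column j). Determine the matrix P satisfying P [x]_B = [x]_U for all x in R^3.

Column j of P is [uj]_U, since P maps B-coordinates to U-coordinates.
Expressing u1 in U: u1 = -2w1 + 0·w2 + 0·w3, so column 1 of P is (-2, 0, 0).
Doing the same for each uj gives P = [[-2, -1, -1], [0, 2, 2], [0, -1, 2]].

[[-2, -1, -1], [0, 2, 2], [0, -1, 2]]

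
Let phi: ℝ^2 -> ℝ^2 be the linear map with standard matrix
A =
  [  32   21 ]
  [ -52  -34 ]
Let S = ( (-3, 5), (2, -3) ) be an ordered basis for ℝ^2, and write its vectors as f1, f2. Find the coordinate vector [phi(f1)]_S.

Compute phi(f1) = A f1 = (9, -14) in standard coordinates.
Then write this in S-coordinates: solve for y in y_1 f1 + y_2 f2 = (9, -14).
This gives y = (-1, 3), which is column 1 of [phi]_S.

(-1, 3)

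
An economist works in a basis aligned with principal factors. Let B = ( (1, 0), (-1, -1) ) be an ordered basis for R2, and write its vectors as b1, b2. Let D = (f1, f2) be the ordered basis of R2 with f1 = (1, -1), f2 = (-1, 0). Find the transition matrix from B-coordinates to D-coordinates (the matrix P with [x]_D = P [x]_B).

[[0, 1], [-1, 2]]

Take x = bj: its B-coordinates are the j-th standard unit vector, so P e_j — column j of P — equals [bj]_D.
b1 = 0·f1 - f2, giving column 1 = (0, -1); repeating for each j gives P = [[0, 1], [-1, 2]].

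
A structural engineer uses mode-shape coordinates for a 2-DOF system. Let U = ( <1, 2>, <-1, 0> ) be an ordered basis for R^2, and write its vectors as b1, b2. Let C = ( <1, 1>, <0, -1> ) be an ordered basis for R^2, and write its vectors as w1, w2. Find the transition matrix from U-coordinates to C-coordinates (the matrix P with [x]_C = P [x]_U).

Let M have columns bj and N have columns wj. Then for every x, N [x]_C = x = M [x]_U, so P = N^(-1) M.
Since det N = -1, N^(-1) has integer entries; multiplying gives P = [[1, -1], [-1, -1]].

[[1, -1], [-1, -1]]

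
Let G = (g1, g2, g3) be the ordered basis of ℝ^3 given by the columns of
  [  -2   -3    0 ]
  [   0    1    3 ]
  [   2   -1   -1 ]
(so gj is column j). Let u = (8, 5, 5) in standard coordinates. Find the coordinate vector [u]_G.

[u]_G is the unique c with M c = u, where M has columns g1, ..., g3.
Row-reducing the augmented matrix [M | u] gives c = (2, -4, 3).
Check: 2g1 - 4g2 + 3g3 = (8, 5, 5).

(2, -4, 3)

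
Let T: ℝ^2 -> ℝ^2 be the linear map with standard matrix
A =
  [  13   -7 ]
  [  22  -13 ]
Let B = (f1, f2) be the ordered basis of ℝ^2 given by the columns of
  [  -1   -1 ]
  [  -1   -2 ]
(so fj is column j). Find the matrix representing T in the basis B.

With P the matrix whose columns are f1, f2, [T]_B = P^(-1) A P.
Column by column: T(f1) = A f1 = [-6, -9]; its B-coordinates [3, 3] give column 1.
Continuing for each basis vector yields [T]_B = [[3, 2], [3, -3]].

[[3, 2], [3, -3]]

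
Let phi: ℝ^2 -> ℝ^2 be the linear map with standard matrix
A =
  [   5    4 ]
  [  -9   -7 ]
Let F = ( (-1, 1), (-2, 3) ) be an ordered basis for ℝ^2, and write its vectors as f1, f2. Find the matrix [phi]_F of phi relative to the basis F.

Let P have columns f1, f2. Then [phi]_F = P^(-1) A P.
Here det P = -1, so P^(-1) is integer; computing A P first and then P^(-1)(A P) gives [[-1, 0], [1, -1]].

[[-1, 0], [1, -1]]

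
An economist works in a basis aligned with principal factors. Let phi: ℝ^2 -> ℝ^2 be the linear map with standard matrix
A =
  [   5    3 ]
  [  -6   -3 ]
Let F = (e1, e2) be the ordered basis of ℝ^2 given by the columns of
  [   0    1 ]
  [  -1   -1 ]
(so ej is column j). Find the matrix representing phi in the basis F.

With P the matrix whose columns are e1, e2, [phi]_F = P^(-1) A P.
Column by column: phi(e1) = A e1 = <-3, 3>; its F-coordinates <0, -3> give column 1.
Continuing for each basis vector yields [phi]_F = [[0, 1], [-3, 2]].

[[0, 1], [-3, 2]]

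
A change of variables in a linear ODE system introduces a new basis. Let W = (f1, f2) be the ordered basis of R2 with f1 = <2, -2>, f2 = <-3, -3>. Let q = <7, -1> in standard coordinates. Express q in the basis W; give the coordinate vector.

[q]_W is the unique c with M c = q, where M has columns f1, f2.
System: 2c_1 - 3c_2 = 7, -2c_1 - 3c_2 = -1; solving gives c_1 = 2, c_2 = -1.
Check: 2f1 - f2 = <7, -1>.

<2, -1>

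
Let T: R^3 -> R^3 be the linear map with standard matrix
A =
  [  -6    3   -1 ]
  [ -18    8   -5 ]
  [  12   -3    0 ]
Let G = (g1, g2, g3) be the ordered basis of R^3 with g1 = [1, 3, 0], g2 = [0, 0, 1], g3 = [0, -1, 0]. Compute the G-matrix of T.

[[3, -1, -3], [3, 0, 3], [3, 2, -1]]

Let P have columns g1, ..., g3. Then [T]_G = P^(-1) A P.
Here det P = 1, so P^(-1) is integer; computing A P first and then P^(-1)(A P) gives [[3, -1, -3], [3, 0, 3], [3, 2, -1]].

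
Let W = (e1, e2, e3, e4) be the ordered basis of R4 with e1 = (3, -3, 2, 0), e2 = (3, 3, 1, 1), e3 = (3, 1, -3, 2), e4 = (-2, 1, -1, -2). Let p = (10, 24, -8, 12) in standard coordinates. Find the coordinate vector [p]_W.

(-4, 4, 2, -2)

[p]_W is the unique c with M c = p, where M has columns e1, ..., e4.
Gaussian elimination on [M | p] yields c = (-4, 4, 2, -2).
Check: -4e1 + 4e2 + 2e3 - 2e4 = (10, 24, -8, 12).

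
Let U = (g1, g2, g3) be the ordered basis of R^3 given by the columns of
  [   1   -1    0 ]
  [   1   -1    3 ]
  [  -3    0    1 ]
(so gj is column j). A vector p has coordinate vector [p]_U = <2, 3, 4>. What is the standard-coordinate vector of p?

<-1, 11, -2>

p = M [p]_U, where M has columns g1, ..., g3.
Carrying out the matrix-vector product, p = <-1, 11, -2>.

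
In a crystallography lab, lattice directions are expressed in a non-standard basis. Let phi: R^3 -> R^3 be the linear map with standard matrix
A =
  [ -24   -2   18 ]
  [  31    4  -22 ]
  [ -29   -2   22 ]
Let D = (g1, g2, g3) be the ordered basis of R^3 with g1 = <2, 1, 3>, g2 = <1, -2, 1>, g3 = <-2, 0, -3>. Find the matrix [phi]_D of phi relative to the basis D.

[[0, 1, 0], [0, 0, -2], [-2, 2, 2]]

The j-th column of [phi]_D is [phi(gj)]_D.
phi(g1) = A g1 = <4, 0, 6> = 0·g1 + 0·g2 - 2g3, so column 1 is <0, 0, -2>.
Repeating for g2, g3 and assembling the columns gives [[0, 1, 0], [0, 0, -2], [-2, 2, 2]].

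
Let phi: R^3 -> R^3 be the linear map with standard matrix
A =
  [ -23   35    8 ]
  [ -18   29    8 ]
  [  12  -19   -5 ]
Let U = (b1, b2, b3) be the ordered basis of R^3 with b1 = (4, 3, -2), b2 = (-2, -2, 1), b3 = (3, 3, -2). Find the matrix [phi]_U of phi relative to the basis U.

[[-2, -2, 3], [-1, 1, -1], [1, -2, 2]]

With P the matrix whose columns are b1, ..., b3, [phi]_U = P^(-1) A P.
Column by column: phi(b1) = A b1 = (-3, -1, 1); its U-coordinates (-2, -1, 1) give column 1.
Continuing for each basis vector yields [phi]_U = [[-2, -2, 3], [-1, 1, -1], [1, -2, 2]].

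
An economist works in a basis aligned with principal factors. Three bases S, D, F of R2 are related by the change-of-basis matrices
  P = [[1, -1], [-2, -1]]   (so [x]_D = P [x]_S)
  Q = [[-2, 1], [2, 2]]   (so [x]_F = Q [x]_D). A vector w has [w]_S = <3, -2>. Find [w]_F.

Composing the changes, [w]_F = Q P [w]_S.
Q P = [[-4, 1], [-2, -4]]; applying this to <3, -2> gives <-14, 2>.

<-14, 2>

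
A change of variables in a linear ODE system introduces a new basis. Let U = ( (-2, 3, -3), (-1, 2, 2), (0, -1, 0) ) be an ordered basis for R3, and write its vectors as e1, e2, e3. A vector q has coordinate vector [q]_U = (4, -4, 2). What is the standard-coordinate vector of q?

(-4, 2, -20)

By definition q = 4e1 - 4e2 + 2e3.
Summing componentwise gives (-4, 2, -20).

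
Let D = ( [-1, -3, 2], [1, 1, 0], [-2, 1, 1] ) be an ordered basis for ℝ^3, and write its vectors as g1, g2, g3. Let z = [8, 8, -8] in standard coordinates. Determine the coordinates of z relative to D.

[-3, 1, -2]

We seek scalars with c_1 g1 + ... + c_3 g3 = z; equivalently solve M c = z where the columns of M are g1, ..., g3.
Solving this 3x3 system gives c = (-3, 1, -2).
Check: -3g1 + g2 - 2g3 = [8, 8, -8].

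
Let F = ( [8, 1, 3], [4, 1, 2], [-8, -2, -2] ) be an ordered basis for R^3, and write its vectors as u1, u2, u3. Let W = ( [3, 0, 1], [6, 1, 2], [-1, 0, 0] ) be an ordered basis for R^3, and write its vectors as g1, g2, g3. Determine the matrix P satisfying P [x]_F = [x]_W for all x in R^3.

Let M have columns uj and N have columns gj. Then for every x, N [x]_W = x = M [x]_F, so P = N^(-1) M.
Since det N = 1, N^(-1) has integer entries; multiplying gives P = [[1, 0, 2], [1, 1, -2], [1, 2, 2]].

[[1, 0, 2], [1, 1, -2], [1, 2, 2]]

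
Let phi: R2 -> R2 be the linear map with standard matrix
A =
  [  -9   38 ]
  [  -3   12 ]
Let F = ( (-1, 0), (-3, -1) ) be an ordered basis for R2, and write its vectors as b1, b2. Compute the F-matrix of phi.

[[0, 2], [-3, 3]]

Let P have columns b1, b2. Then [phi]_F = P^(-1) A P.
Here det P = 1, so P^(-1) is integer; computing A P first and then P^(-1)(A P) gives [[0, 2], [-3, 3]].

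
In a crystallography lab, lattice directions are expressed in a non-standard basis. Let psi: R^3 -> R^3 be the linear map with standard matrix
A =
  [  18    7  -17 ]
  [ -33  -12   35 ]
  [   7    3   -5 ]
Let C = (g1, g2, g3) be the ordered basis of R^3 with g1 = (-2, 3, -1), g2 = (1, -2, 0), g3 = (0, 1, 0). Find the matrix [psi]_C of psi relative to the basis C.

[[0, -1, -3], [2, 2, 1], [-1, -2, -1]]

Let P have columns g1, ..., g3. Then [psi]_C = P^(-1) A P.
Here det P = -1, so P^(-1) is integer; computing A P first and then P^(-1)(A P) gives [[0, -1, -3], [2, 2, 1], [-1, -2, -1]].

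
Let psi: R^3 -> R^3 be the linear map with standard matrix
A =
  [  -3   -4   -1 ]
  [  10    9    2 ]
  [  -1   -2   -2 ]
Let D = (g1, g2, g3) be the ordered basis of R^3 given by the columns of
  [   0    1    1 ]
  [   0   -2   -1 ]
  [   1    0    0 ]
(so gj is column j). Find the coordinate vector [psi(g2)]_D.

[3, 3, 2]

Column 2 of [psi]_D is the D-coordinate vector of psi(g2).
In standard coordinates psi(g2) = A g2 = [5, -8, 3].
Converting to D: [5, -8, 3] = 3g1 + 3g2 + 2g3, so the coordinate vector is [3, 3, 2].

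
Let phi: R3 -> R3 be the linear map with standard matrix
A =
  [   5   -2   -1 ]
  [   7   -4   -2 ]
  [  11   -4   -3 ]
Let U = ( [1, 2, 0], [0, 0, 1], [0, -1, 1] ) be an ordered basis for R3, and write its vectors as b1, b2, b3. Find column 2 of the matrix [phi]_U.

Column 2 of [phi]_U is the U-coordinate vector of phi(b2).
In standard coordinates phi(b2) = A b2 = [-1, -2, -3].
Converting to U: [-1, -2, -3] = -b1 - 3b2 + 0·b3, so the coordinate vector is [-1, -3, 0].

[-1, -3, 0]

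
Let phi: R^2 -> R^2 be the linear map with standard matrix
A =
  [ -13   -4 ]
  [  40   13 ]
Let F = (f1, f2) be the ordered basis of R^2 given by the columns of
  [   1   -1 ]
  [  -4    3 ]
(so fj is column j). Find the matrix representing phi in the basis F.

[[3, -2], [0, -3]]

With P the matrix whose columns are f1, f2, [phi]_F = P^(-1) A P.
Column by column: phi(f1) = A f1 = (3, -12); its F-coordinates (3, 0) give column 1.
Continuing for each basis vector yields [phi]_F = [[3, -2], [0, -3]].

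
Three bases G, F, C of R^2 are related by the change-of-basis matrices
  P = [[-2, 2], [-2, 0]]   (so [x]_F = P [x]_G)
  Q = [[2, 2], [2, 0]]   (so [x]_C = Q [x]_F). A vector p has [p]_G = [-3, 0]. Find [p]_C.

Apply P to get F-coordinates [6, 6], then Q to get C-coordinates.
The result is [p]_C = [24, 12].

[24, 12]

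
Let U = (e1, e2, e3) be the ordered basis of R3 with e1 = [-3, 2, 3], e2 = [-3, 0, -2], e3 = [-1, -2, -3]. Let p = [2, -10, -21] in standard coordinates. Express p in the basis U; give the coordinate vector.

Write p = c_1 e1 + ... + c_3 e3 and solve for the c_i.
Solving this 3x3 system gives c = (-4, 3, 1).
Check: -4e1 + 3e2 + e3 = [2, -10, -21].

[-4, 3, 1]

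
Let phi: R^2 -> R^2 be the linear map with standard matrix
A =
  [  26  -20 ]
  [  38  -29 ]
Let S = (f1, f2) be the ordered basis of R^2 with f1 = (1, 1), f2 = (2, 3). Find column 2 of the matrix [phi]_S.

Compute phi(f2) = A f2 = (-8, -11) in standard coordinates.
Then write this in S-coordinates: solve for y in y_1 f1 + y_2 f2 = (-8, -11).
This gives y = (-2, -3), which is column 2 of [phi]_S.

(-2, -3)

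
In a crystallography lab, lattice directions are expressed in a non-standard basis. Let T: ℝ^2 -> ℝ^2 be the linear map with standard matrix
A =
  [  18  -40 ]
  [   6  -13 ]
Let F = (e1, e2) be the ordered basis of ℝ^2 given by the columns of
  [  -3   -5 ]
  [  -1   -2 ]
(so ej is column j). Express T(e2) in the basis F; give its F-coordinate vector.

<0, 2>

Compute T(e2) = A e2 = <-10, -4> in standard coordinates.
Then write this in F-coordinates: solve for y in y_1 e1 + y_2 e2 = <-10, -4>.
This gives y = <0, 2>, which is column 2 of [T]_F.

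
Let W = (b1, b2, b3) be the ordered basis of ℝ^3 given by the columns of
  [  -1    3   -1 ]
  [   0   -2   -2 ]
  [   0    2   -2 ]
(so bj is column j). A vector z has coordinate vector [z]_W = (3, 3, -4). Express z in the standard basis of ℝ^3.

z = M [z]_W, where M has columns b1, ..., b3.
Carrying out the matrix-vector product, z = (10, 2, 14).

(10, 2, 14)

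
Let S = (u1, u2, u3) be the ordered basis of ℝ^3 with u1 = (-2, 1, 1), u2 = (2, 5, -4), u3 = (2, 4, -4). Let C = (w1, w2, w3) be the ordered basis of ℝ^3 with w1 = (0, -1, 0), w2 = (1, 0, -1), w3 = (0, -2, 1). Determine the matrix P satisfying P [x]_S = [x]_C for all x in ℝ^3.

[[1, -1, 0], [-2, 2, 2], [-1, -2, -2]]

Column j of P is [uj]_C, since P maps S-coordinates to C-coordinates.
Expressing u1 in C: u1 = w1 - 2w2 - w3, so column 1 of P is (1, -2, -1).
Doing the same for each uj gives P = [[1, -1, 0], [-2, 2, 2], [-1, -2, -2]].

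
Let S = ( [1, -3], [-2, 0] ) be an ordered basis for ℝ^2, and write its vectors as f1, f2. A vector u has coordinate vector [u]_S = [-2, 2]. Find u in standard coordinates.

u = M [u]_S, where M has columns f1, f2.
Carrying out the matrix-vector product, u = [-6, 6].

[-6, 6]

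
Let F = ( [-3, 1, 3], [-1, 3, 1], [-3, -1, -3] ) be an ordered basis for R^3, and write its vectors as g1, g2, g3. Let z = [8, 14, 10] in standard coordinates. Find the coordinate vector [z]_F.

[z]_F is the unique c with M c = z, where M has columns g1, ..., g3.
Solving this 3x3 system gives c = (-1, 4, -3).
Check: -g1 + 4g2 - 3g3 = [8, 14, 10].

[-1, 4, -3]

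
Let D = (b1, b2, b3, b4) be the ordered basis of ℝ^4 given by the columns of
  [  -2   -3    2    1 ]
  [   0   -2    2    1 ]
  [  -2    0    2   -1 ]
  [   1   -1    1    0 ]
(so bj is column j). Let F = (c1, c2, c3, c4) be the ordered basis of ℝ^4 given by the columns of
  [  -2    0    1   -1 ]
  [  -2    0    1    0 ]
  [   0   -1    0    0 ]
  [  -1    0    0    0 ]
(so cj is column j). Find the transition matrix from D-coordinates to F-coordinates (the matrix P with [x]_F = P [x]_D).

Let M have columns bj and N have columns cj. Then for every x, N [x]_F = x = M [x]_D, so P = N^(-1) M.
Since det N = -1, N^(-1) has integer entries; multiplying gives P = [[-1, 1, -1, 0], [2, 0, -2, 1], [-2, 0, 0, 1], [2, 1, 0, 0]].

[[-1, 1, -1, 0], [2, 0, -2, 1], [-2, 0, 0, 1], [2, 1, 0, 0]]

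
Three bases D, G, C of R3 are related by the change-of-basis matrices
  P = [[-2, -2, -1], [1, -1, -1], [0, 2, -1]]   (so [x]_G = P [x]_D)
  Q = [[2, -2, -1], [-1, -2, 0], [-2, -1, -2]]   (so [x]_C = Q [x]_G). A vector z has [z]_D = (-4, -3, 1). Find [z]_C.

(37, -9, -10)

First [z]_G = P [z]_D = (13, -2, -7).
Then [z]_C = Q [z]_G = (37, -9, -10).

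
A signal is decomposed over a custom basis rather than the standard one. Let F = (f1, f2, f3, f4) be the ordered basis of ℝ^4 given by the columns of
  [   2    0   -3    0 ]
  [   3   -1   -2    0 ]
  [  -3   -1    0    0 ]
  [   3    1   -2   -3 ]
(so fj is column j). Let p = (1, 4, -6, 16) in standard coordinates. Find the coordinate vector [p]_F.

We seek scalars with c_1 f1 + ... + c_4 f4 = p; equivalently solve M c = p where the columns of M are f1, ..., f4.
Solving this 4x4 system gives c = (2, 0, 1, -4).
Check: 2f1 + 0·f2 + f3 - 4f4 = (1, 4, -6, 16).

(2, 0, 1, -4)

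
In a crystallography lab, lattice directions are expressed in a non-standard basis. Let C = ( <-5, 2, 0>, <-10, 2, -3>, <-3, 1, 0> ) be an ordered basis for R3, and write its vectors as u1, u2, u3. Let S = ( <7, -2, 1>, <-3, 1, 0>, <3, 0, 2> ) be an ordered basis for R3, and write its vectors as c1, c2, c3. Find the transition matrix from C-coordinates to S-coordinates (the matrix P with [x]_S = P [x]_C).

Let M have columns uj and N have columns cj. Then for every x, N [x]_S = x = M [x]_C, so P = N^(-1) M.
Since det N = -1, N^(-1) has integer entries; multiplying gives P = [[-2, -1, 0], [-2, 0, 1], [1, -1, 0]].

[[-2, -1, 0], [-2, 0, 1], [1, -1, 0]]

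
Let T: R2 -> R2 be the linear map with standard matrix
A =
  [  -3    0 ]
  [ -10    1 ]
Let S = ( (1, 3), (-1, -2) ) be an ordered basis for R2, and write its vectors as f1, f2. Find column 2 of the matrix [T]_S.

Compute T(f2) = A f2 = (3, 8) in standard coordinates.
Then write this in S-coordinates: solve for y in y_1 f1 + y_2 f2 = (3, 8).
This gives y = (2, -1), which is column 2 of [T]_S.

(2, -1)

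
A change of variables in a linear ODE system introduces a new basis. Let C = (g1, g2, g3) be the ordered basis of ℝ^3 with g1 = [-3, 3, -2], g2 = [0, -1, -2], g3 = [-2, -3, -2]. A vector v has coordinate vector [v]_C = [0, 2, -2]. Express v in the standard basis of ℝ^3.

[4, 4, 0]

v = M [v]_C, where M has columns g1, ..., g3.
Carrying out the matrix-vector product, v = [4, 4, 0].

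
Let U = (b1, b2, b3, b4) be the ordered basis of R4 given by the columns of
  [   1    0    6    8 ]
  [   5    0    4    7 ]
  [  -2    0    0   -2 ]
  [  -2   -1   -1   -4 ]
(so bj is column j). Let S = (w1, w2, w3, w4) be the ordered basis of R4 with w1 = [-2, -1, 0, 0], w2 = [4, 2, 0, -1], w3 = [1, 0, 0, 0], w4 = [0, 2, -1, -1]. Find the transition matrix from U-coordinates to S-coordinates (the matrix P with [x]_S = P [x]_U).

Column j of P is [bj]_S, since P maps U-coordinates to S-coordinates.
Expressing b1 in S: b1 = -w1 + 0·w2 - w3 + 2w4, so column 1 of P is [-1, 0, -1, 2].
Doing the same for each bj gives P = [[-1, 2, -2, 1], [0, 1, 1, 2], [-1, 0, -2, 2], [2, 0, 0, 2]].

[[-1, 2, -2, 1], [0, 1, 1, 2], [-1, 0, -2, 2], [2, 0, 0, 2]]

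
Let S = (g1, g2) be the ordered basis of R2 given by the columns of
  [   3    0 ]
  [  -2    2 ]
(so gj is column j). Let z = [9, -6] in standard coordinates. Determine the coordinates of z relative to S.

[3, 0]

Write z = c_1 g1 + c_2 g2 and solve for the c_i.
System: 3c_1 + 0c_2 = 9, -2c_1 + 2c_2 = -6; solving gives c_1 = 3, c_2 = 0.
Check: 3g1 + 0·g2 = [9, -6].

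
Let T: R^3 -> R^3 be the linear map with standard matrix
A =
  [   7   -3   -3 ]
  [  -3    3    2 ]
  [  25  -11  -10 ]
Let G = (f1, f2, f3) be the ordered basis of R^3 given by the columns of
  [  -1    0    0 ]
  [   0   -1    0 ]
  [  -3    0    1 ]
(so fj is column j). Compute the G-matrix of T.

With P the matrix whose columns are f1, ..., f3, [T]_G = P^(-1) A P.
Column by column: T(f1) = A f1 = <2, -3, 5>; its G-coordinates <-2, 3, -1> give column 1.
Continuing for each basis vector yields [T]_G = [[-2, -3, 3], [3, 3, -2], [-1, 2, -1]].

[[-2, -3, 3], [3, 3, -2], [-1, 2, -1]]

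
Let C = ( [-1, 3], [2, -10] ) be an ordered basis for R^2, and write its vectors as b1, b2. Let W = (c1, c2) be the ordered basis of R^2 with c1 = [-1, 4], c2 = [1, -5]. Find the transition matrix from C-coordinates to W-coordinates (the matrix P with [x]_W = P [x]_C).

[[2, 0], [1, 2]]

Take x = bj: its C-coordinates are the j-th standard unit vector, so P e_j — column j of P — equals [bj]_W.
b1 = 2c1 + c2, giving column 1 = [2, 1]; repeating for each j gives P = [[2, 0], [1, 2]].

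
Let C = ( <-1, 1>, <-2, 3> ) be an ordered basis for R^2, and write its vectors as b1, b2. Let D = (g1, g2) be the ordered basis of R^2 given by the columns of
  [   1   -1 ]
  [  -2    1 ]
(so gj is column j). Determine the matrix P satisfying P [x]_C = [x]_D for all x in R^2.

[[0, -1], [1, 1]]

Let M have columns bj and N have columns gj. Then for every x, N [x]_D = x = M [x]_C, so P = N^(-1) M.
Since det N = -1, N^(-1) has integer entries; multiplying gives P = [[0, -1], [1, 1]].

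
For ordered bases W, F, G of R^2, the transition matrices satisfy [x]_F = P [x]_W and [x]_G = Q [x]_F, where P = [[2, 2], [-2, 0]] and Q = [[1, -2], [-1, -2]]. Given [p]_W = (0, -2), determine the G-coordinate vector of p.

(-4, 4)

Apply P to get F-coordinates (-4, 0), then Q to get G-coordinates.
The result is [p]_G = (-4, 4).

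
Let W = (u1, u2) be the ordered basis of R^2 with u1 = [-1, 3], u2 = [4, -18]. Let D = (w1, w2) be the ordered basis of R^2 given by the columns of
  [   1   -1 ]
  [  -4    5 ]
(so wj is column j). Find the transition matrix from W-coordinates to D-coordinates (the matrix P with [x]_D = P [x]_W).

[[-2, 2], [-1, -2]]

Column j of P is [uj]_D, since P maps W-coordinates to D-coordinates.
Expressing u1 in D: u1 = -2w1 - w2, so column 1 of P is [-2, -1].
Doing the same for each uj gives P = [[-2, 2], [-1, -2]].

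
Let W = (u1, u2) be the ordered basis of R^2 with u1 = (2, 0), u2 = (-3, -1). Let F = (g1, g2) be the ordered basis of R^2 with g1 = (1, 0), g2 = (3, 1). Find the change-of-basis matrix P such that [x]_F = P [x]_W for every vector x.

[[2, 0], [0, -1]]

Let M have columns uj and N have columns gj. Then for every x, N [x]_F = x = M [x]_W, so P = N^(-1) M.
Since det N = 1, N^(-1) has integer entries; multiplying gives P = [[2, 0], [0, -1]].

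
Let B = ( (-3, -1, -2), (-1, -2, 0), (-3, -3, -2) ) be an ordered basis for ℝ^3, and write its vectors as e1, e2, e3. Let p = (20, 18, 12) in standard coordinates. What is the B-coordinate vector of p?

(-2, -2, -4)

[p]_B is the unique c with M c = p, where M has columns e1, ..., e3.
Row-reducing the augmented matrix [M | p] gives c = (-2, -2, -4).
Check: -2e1 - 2e2 - 4e3 = (20, 18, 12).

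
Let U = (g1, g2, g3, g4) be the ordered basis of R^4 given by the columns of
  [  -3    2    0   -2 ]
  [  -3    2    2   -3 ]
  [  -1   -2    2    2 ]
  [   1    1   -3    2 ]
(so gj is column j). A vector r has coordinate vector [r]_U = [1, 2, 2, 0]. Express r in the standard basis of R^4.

[1, 5, -1, -3]

The coordinates say r = g1 + 2g2 + 2g3 + 0·g4; adding the scaled basis vectors gives [1, 5, -1, -3].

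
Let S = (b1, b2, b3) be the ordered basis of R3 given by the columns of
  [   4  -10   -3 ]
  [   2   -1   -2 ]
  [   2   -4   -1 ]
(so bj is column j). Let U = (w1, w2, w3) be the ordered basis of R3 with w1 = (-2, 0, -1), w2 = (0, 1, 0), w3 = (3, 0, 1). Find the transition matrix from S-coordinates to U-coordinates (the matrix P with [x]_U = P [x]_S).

Take x = bj: its S-coordinates are the j-th standard unit vector, so P e_j — column j of P — equals [bj]_U.
b1 = -2w1 + 2w2 + 0·w3, giving column 1 = (-2, 2, 0); repeating for each j gives P = [[-2, 2, 0], [2, -1, -2], [0, -2, -1]].

[[-2, 2, 0], [2, -1, -2], [0, -2, -1]]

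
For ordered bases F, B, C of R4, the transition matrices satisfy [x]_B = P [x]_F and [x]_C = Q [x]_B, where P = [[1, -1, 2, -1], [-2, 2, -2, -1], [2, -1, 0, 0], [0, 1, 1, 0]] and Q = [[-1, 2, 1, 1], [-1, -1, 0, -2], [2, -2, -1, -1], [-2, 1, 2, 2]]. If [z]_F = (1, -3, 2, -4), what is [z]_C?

Apply P to get B-coordinates (12, -8, 5, -1), then Q to get C-coordinates.
The result is [z]_C = (-24, -2, 36, -24).

(-24, -2, 36, -24)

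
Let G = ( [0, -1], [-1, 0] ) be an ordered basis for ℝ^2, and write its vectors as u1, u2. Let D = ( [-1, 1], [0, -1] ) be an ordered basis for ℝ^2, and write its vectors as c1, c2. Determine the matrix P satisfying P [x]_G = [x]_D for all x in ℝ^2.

[[0, 1], [1, 1]]

Let M have columns uj and N have columns cj. Then for every x, N [x]_D = x = M [x]_G, so P = N^(-1) M.
Since det N = 1, N^(-1) has integer entries; multiplying gives P = [[0, 1], [1, 1]].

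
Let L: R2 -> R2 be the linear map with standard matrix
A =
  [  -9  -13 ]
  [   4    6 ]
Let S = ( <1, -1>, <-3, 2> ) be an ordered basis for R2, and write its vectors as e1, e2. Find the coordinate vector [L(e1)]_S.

<-2, -2>

Compute L(e1) = A e1 = <4, -2> in standard coordinates.
Then write this in S-coordinates: solve for y in y_1 e1 + y_2 e2 = <4, -2>.
This gives y = <-2, -2>, which is column 1 of [L]_S.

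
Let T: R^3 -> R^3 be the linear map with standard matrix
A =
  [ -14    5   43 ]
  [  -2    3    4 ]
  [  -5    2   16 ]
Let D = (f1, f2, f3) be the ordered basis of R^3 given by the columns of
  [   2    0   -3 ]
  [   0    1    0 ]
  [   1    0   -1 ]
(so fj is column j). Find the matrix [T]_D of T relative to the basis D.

[[3, 1, -2], [0, 3, 2], [-3, -1, -1]]

Let P have columns f1, ..., f3. Then [T]_D = P^(-1) A P.
Here det P = 1, so P^(-1) is integer; computing A P first and then P^(-1)(A P) gives [[3, 1, -2], [0, 3, 2], [-3, -1, -1]].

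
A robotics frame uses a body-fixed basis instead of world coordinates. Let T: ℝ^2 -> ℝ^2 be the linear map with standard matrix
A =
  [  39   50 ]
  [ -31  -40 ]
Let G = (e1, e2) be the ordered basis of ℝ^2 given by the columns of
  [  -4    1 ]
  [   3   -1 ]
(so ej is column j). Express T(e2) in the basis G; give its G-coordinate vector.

Compute T(e2) = A e2 = (-11, 9) in standard coordinates.
Then write this in G-coordinates: solve for y in y_1 e1 + y_2 e2 = (-11, 9).
This gives y = (2, -3), which is column 2 of [T]_G.

(2, -3)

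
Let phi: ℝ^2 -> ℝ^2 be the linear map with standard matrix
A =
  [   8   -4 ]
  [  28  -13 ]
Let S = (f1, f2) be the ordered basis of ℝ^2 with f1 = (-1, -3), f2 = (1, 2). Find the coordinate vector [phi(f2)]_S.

Compute phi(f2) = A f2 = (0, 2) in standard coordinates.
Then write this in S-coordinates: solve for y in y_1 f1 + y_2 f2 = (0, 2).
This gives y = (-2, -2), which is column 2 of [phi]_S.

(-2, -2)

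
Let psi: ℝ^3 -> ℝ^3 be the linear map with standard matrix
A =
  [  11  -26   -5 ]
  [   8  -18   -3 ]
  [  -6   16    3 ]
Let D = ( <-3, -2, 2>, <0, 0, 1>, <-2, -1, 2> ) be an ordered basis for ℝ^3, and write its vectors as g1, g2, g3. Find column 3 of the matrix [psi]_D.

Column 3 of [psi]_D is the D-coordinate vector of psi(g3).
In standard coordinates psi(g3) = A g3 = <-6, -4, 2>.
Converting to D: <-6, -4, 2> = 2g1 - 2g2 + 0·g3, so the coordinate vector is <2, -2, 0>.

<2, -2, 0>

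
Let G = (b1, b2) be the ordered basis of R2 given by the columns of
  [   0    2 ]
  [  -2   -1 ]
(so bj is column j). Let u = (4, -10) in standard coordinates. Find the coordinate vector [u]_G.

We seek scalars with c_1 b1 + c_2 b2 = u; equivalently solve M c = u where the columns of M are b1, b2.
System: 0c_1 + 2c_2 = 4, -2c_1 - c_2 = -10; solving gives c_1 = 4, c_2 = 2.
Check: 4b1 + 2b2 = (4, -10).

(4, 2)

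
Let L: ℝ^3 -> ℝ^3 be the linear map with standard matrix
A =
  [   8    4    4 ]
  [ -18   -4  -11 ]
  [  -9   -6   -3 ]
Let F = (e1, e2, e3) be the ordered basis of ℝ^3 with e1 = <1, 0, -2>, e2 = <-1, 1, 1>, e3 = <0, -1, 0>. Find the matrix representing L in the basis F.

Let P have columns e1, ..., e3. Then [L]_F = P^(-1) A P.
Here det P = -1, so P^(-1) is integer; computing A P first and then P^(-1)(A P) gives [[3, 0, -2], [3, 0, 2], [-1, -3, -2]].

[[3, 0, -2], [3, 0, 2], [-1, -3, -2]]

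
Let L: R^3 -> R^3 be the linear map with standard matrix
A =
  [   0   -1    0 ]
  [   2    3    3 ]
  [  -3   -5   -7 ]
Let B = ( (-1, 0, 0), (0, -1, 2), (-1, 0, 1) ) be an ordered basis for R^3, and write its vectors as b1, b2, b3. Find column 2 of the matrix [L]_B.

(2, -3, -3)

Column 2 of [L]_B is the B-coordinate vector of L(b2).
In standard coordinates L(b2) = A b2 = (1, 3, -9).
Converting to B: (1, 3, -9) = 2b1 - 3b2 - 3b3, so the coordinate vector is (2, -3, -3).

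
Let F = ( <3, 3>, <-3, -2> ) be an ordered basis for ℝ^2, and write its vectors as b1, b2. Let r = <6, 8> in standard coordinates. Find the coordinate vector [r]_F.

<4, 2>

Write r = c_1 b1 + c_2 b2 and solve for the c_i.
System: 3c_1 - 3c_2 = 6, 3c_1 - 2c_2 = 8; solving gives c_1 = 4, c_2 = 2.
Check: 4b1 + 2b2 = <6, 8>.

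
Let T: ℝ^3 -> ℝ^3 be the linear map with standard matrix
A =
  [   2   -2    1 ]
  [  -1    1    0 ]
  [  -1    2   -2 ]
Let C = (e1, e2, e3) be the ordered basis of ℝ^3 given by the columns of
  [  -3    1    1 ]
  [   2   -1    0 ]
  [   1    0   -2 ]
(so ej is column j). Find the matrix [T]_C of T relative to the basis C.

[[3, -1, -1], [1, 0, -1], [-1, 1, -2]]

Let P have columns e1, ..., e3. Then [T]_C = P^(-1) A P.
Here det P = -1, so P^(-1) is integer; computing A P first and then P^(-1)(A P) gives [[3, -1, -1], [1, 0, -1], [-1, 1, -2]].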